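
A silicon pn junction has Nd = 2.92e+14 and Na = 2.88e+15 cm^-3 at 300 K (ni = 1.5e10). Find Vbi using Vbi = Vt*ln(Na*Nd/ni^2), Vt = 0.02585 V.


Step 1: Compute Na*Nd/ni^2 = 2.88e+15 * 2.92e+14 / (1.5e10)^2 = 3.7376e+09
Step 2: ln(3.7376e+09) = 22.0417
Step 3: Vbi = 0.02585 * 22.0417 = 0.57 V

0.57


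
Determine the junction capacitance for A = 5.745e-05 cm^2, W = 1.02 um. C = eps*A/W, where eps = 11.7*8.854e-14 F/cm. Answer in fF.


Step 1: eps_Si = 11.7 * 8.854e-14 = 1.035918e-12 F/cm
Step 2: W in cm = 1.02 * 1e-4 = 1.02e-04 cm
Step 3: C = 1.035918e-12 * 5.745e-05 / 1.02e-04 = 5.834656e-13 F
Step 4: C = 583.47 fF

583.47


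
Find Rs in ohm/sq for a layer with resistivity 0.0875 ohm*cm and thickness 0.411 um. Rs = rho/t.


Step 1: Convert thickness to cm: t = 0.411 um = 4.1100e-05 cm
Step 2: Rs = rho / t = 0.0875 / 4.1100e-05
Step 3: Rs = 2129.0 ohm/sq

2129.0


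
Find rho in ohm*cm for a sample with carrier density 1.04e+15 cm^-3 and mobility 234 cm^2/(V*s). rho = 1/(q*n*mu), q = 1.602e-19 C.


Step 1: sigma = q * n * mu = 1.602e-19 * 1.04e+15 * 234 = 3.89863e-02 S/cm
Step 2: rho = 1 / sigma = 1 / 3.89863e-02 = 25.65 ohm*cm

25.65


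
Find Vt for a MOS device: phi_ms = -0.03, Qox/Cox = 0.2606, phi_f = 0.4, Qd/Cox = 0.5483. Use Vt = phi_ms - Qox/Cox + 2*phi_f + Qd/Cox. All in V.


Step 1: Vt = phi_ms - Qox/Cox + 2*phi_f + Qd/Cox
Step 2: Vt = -0.03 - 0.2606 + 2*0.4 + 0.5483
Step 3: Vt = -0.03 - 0.2606 + 0.8 + 0.5483
Step 4: Vt = 1.0577 V

1.0577


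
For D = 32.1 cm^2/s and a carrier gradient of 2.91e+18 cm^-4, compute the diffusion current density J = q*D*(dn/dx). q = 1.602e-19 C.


Step 1: J = q * D * (dn/dx)
Step 2: J = 1.602e-19 * 32.1 * 2.91e+18
Step 3: J = 1.50e+01 A/cm^2

1.50e+01


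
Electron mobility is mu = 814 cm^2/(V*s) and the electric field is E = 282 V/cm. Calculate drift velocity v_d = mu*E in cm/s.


Step 1: v_d = mu * E
Step 2: v_d = 814 * 282 = 229548
Step 3: v_d = 2.30e+05 cm/s

2.30e+05


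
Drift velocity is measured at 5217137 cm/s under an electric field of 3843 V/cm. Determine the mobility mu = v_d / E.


Step 1: mu = v_d / E
Step 2: mu = 5217137 / 3843
Step 3: mu = 1357.57 cm^2/(V*s)

1357.57


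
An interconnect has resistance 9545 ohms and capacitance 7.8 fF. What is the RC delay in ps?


Step 1: tau = R * C
Step 2: tau = 9545 * 7.8 fF = 9545 * 7.8e-15 F
Step 3: tau = 7.4451e-11 s = 74.451 ps

74.451


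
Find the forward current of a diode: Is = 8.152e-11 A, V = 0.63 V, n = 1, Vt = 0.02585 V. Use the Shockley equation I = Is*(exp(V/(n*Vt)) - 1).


Step 1: V/(n*Vt) = 0.63/(1*0.02585) = 24.3714
Step 2: exp(24.3714) = 3.8403e+10
Step 3: I = 8.152e-11 * (3.8403e+10 - 1) = 3.13e+00 A

3.13e+00


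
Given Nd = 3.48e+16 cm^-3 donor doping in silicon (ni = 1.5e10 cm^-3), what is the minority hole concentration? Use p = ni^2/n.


Step 1: Since Nd >> ni, n ≈ Nd = 3.48e+16 cm^-3
Step 2: p = ni^2 / n = (1.5e10)^2 / 3.48e+16
Step 3: p = 2.25e20 / 3.48e+16 = 6.47e+03 cm^-3

6.47e+03


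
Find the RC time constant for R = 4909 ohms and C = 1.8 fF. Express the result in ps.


Step 1: tau = R * C
Step 2: tau = 4909 * 1.8 fF = 4909 * 1.8e-15 F
Step 3: tau = 8.8362e-12 s = 8.8362 ps

8.8362


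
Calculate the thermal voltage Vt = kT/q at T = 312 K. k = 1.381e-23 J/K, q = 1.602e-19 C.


Step 1: kT = 1.381e-23 * 312 = 4.30872e-21 J
Step 2: Vt = kT/q = 4.30872e-21 / 1.602e-19
Step 3: Vt = 0.0269 V

0.0269


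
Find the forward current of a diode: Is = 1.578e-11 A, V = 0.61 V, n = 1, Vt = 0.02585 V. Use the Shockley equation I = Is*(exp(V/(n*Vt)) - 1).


Step 1: V/(n*Vt) = 0.61/(1*0.02585) = 23.5977
Step 2: exp(23.5977) = 1.7715e+10
Step 3: I = 1.578e-11 * (1.7715e+10 - 1) = 2.80e-01 A

2.80e-01


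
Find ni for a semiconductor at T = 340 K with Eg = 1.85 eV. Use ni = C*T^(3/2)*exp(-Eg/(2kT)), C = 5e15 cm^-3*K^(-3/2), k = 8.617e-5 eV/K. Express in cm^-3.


Step 1: Compute kT = 8.617e-5 * 340 = 0.0292978 eV
Step 2: Exponent = -Eg/(2kT) = -1.85/(2*0.0292978) = -31.57234
Step 3: T^(3/2) = 340^1.5 = 6269.29
Step 4: ni = 5e15 * 6269.29 * exp(-31.57234) = 6.09e+05 cm^-3

6.09e+05


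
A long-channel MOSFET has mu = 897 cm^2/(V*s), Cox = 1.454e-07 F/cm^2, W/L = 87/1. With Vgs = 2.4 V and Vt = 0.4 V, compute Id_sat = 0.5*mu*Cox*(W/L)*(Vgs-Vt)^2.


Step 1: Overdrive voltage Vov = Vgs - Vt = 2.4 - 0.4 = 2.0 V
Step 2: W/L = 87/1 = 87
Step 3: Id = 0.5 * 897 * 1.454e-07 * 87 * 2.0^2
Step 4: Id = 2.27e-02 A

2.27e-02


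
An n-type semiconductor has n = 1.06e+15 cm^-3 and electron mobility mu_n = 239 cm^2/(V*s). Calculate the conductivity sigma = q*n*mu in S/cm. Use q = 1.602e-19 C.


Step 1: sigma = q * n * mu
Step 2: sigma = 1.602e-19 * 1.06e+15 * 239
Step 3: sigma = 4.059e-02 S/cm

4.059e-02


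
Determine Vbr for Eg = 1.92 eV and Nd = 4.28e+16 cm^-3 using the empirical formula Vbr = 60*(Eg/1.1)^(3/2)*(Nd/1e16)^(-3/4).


Step 1: Eg/1.1 = 1.92/1.1 = 1.745455
Step 2: (Eg/1.1)^1.5 = 1.745455^1.5 = 2.306020
Step 3: (Nd/1e16)^(-0.75) = (4.28)^(-0.75) = 0.336060
Step 4: Vbr = 60 * 2.306020 * 0.336060 = 46.5 V

46.5


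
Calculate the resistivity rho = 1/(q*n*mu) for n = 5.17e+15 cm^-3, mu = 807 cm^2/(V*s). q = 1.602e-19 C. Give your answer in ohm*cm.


Step 1: sigma = q * n * mu = 1.602e-19 * 5.17e+15 * 807 = 6.68385e-01 S/cm
Step 2: rho = 1 / sigma = 1 / 6.68385e-01 = 1.496 ohm*cm

1.496


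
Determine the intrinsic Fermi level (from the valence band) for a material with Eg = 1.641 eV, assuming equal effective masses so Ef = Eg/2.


Step 1: For an intrinsic semiconductor, the Fermi level sits at midgap.
Step 2: Ef = Eg / 2 = 1.641 / 2 = 0.8205 eV

0.8205


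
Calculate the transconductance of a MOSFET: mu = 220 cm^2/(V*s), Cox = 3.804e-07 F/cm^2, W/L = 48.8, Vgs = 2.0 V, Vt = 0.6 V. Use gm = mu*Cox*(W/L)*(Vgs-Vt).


Step 1: Vov = Vgs - Vt = 2.0 - 0.6 = 1.4 V
Step 2: gm = mu * Cox * (W/L) * Vov
Step 3: gm = 220 * 3.804e-07 * 48.8 * 1.4 = 5.72e-03 S

5.72e-03


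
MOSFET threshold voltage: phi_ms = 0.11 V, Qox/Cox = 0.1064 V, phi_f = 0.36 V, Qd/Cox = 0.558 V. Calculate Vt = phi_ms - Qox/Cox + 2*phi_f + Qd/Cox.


Step 1: Vt = phi_ms - Qox/Cox + 2*phi_f + Qd/Cox
Step 2: Vt = 0.11 - 0.1064 + 2*0.36 + 0.558
Step 3: Vt = 0.11 - 0.1064 + 0.72 + 0.558
Step 4: Vt = 1.2816 V

1.2816


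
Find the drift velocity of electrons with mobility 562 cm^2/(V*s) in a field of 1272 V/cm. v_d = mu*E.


Step 1: v_d = mu * E
Step 2: v_d = 562 * 1272 = 714864
Step 3: v_d = 7.15e+05 cm/s

7.15e+05


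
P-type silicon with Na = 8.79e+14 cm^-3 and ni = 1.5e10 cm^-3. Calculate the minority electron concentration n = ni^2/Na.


Step 1: Majority hole concentration p ≈ Na = 8.79e+14 cm^-3
Step 2: n = ni^2 / Na = (1.5e10)^2 / 8.79e+14
Step 3: n = 2.56e+05 cm^-3

2.56e+05


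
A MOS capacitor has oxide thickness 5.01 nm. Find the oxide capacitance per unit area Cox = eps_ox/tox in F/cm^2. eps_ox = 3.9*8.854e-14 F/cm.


Step 1: eps_ox = 3.9 * 8.854e-14 = 3.45306e-13 F/cm
Step 2: tox in cm = 5.01 nm * 1e-7 = 5.0100e-07 cm
Step 3: Cox = 3.45306e-13 / 5.0100e-07 = 6.89e-07 F/cm^2

6.89e-07


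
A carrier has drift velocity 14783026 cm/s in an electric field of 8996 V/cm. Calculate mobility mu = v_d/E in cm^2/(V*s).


Step 1: mu = v_d / E
Step 2: mu = 14783026 / 8996
Step 3: mu = 1643.29 cm^2/(V*s)

1643.29


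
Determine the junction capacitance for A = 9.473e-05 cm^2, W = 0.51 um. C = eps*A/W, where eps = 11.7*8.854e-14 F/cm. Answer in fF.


Step 1: eps_Si = 11.7 * 8.854e-14 = 1.035918e-12 F/cm
Step 2: W in cm = 0.51 * 1e-4 = 5.10e-05 cm
Step 3: C = 1.035918e-12 * 9.473e-05 / 5.10e-05 = 1.924167e-12 F
Step 4: C = 1924.17 fF

1924.17


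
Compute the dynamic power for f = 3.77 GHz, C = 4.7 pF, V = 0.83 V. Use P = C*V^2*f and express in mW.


Step 1: V^2 = 0.83^2 = 0.6889 V^2
Step 2: P = C*V^2*f = 4.7e-12 F * 0.6889 * 3.77e9 Hz
Step 3: P = 1.22066191e-02 W
Step 4: P = 12.207 mW

12.207


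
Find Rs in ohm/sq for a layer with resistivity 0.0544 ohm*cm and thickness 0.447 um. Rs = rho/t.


Step 1: Convert thickness to cm: t = 0.447 um = 4.4700e-05 cm
Step 2: Rs = rho / t = 0.0544 / 4.4700e-05
Step 3: Rs = 1217.0 ohm/sq

1217.0


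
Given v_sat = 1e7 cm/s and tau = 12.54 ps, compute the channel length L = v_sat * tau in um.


Step 1: tau in seconds = 12.54 ps * 1e-12 = 1.2540e-11 s
Step 2: L = v_sat * tau = 1e7 * 1.2540e-11 = 1.2540e-04 cm
Step 3: L in um = 1.2540e-04 * 1e4 = 1.254 um

1.254


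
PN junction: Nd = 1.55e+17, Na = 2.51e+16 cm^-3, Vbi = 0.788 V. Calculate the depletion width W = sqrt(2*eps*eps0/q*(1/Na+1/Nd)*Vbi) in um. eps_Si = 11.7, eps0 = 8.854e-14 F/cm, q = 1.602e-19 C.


Step 1: 1/Na + 1/Nd = 1/2.51e+16 + 1/1.55e+17 = 4.62923e-17
Step 2: 2*eps*eps0/q = 2*11.7*8.854e-14/1.602e-19 = 1.293281e+07
Step 3: W^2 = 1.293281e+07 * 4.62923e-17 * 0.788 = 4.71767e-10
Step 4: W = sqrt(4.71767e-10) = 2.172e-05 cm = 0.2172 um

0.2172


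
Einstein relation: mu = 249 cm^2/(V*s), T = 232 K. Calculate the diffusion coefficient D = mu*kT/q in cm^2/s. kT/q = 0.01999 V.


Step 1: D = mu * (kT/q)
Step 2: D = 249 * 0.01999
Step 3: D = 4.98 cm^2/s

4.98


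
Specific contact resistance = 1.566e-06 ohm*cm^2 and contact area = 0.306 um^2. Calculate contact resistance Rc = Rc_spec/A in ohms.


Step 1: Convert area to cm^2: 0.306 um^2 = 3.0600e-09 cm^2
Step 2: Rc = Rc_spec / A = 1.566e-06 / 3.0600e-09
Step 3: Rc = 5.12e+02 ohms

5.12e+02


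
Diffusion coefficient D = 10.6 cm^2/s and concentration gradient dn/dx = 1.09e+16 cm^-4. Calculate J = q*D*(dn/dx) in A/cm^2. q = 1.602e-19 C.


Step 1: J = q * D * (dn/dx)
Step 2: J = 1.602e-19 * 10.6 * 1.09e+16
Step 3: J = 1.85e-02 A/cm^2

1.85e-02


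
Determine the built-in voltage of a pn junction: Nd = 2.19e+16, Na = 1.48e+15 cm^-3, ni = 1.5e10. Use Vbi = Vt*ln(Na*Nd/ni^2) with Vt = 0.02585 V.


Step 1: Compute Na*Nd/ni^2 = 1.48e+15 * 2.19e+16 / (1.5e10)^2 = 1.4405e+11
Step 2: ln(1.4405e+11) = 25.6934
Step 3: Vbi = 0.02585 * 25.6934 = 0.664 V

0.664


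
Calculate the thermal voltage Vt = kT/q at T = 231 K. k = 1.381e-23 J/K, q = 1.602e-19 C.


Step 1: kT = 1.381e-23 * 231 = 3.19011e-21 J
Step 2: Vt = kT/q = 3.19011e-21 / 1.602e-19
Step 3: Vt = 0.01991 V

0.01991


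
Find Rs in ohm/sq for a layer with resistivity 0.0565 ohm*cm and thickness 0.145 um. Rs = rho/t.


Step 1: Convert thickness to cm: t = 0.145 um = 1.4500e-05 cm
Step 2: Rs = rho / t = 0.0565 / 1.4500e-05
Step 3: Rs = 3896.6 ohm/sq

3896.6


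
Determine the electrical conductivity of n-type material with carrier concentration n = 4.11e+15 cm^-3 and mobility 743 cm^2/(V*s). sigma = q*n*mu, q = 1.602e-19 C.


Step 1: sigma = q * n * mu
Step 2: sigma = 1.602e-19 * 4.11e+15 * 743
Step 3: sigma = 4.892e-01 S/cm

4.892e-01


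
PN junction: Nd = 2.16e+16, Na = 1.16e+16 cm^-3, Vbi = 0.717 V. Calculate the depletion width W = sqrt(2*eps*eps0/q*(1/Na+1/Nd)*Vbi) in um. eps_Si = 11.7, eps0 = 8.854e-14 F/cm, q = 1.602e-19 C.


Step 1: 1/Na + 1/Nd = 1/1.16e+16 + 1/2.16e+16 = 1.32503e-16
Step 2: 2*eps*eps0/q = 2*11.7*8.854e-14/1.602e-19 = 1.293281e+07
Step 3: W^2 = 1.293281e+07 * 1.32503e-16 * 0.717 = 1.22868e-09
Step 4: W = sqrt(1.22868e-09) = 3.505e-05 cm = 0.3505 um

0.3505


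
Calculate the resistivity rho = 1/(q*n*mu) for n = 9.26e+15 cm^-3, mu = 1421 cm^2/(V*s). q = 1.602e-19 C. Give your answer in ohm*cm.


Step 1: sigma = q * n * mu = 1.602e-19 * 9.26e+15 * 1421 = 2.10799e+00 S/cm
Step 2: rho = 1 / sigma = 1 / 2.10799e+00 = 0.4744 ohm*cm

0.4744


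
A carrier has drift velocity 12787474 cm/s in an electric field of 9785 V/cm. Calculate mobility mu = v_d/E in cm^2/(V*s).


Step 1: mu = v_d / E
Step 2: mu = 12787474 / 9785
Step 3: mu = 1306.84 cm^2/(V*s)

1306.84


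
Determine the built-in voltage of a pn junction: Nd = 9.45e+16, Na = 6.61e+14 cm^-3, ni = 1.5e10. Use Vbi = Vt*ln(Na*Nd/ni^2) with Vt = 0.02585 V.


Step 1: Compute Na*Nd/ni^2 = 6.61e+14 * 9.45e+16 / (1.5e10)^2 = 2.7762e+11
Step 2: ln(2.7762e+11) = 26.3495
Step 3: Vbi = 0.02585 * 26.3495 = 0.681 V

0.681


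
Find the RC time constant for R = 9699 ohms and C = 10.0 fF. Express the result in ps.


Step 1: tau = R * C
Step 2: tau = 9699 * 10.0 fF = 9699 * 1.0e-14 F
Step 3: tau = 9.699e-11 s = 96.99 ps

96.99


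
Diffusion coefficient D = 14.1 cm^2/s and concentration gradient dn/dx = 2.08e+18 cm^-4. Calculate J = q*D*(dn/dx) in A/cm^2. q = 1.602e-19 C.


Step 1: J = q * D * (dn/dx)
Step 2: J = 1.602e-19 * 14.1 * 2.08e+18
Step 3: J = 4.70e+00 A/cm^2

4.70e+00


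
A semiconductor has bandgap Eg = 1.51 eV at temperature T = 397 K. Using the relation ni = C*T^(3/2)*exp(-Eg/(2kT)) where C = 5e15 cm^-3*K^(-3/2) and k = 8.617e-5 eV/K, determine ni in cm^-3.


Step 1: Compute kT = 8.617e-5 * 397 = 0.03420949 eV
Step 2: Exponent = -Eg/(2kT) = -1.51/(2*0.03420949) = -22.06990
Step 3: T^(3/2) = 397^1.5 = 7910.17
Step 4: ni = 5e15 * 7910.17 * exp(-22.06990) = 1.03e+10 cm^-3

1.03e+10


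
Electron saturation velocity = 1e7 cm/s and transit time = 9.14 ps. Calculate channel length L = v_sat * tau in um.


Step 1: tau in seconds = 9.14 ps * 1e-12 = 9.1400e-12 s
Step 2: L = v_sat * tau = 1e7 * 9.1400e-12 = 9.1400e-05 cm
Step 3: L in um = 9.1400e-05 * 1e4 = 0.914 um

0.914


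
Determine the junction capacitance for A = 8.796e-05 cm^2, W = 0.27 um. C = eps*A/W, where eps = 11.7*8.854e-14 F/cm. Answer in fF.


Step 1: eps_Si = 11.7 * 8.854e-14 = 1.035918e-12 F/cm
Step 2: W in cm = 0.27 * 1e-4 = 2.70e-05 cm
Step 3: C = 1.035918e-12 * 8.796e-05 / 2.70e-05 = 3.374791e-12 F
Step 4: C = 3374.79 fF

3374.79


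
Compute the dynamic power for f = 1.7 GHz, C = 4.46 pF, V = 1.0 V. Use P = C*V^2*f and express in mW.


Step 1: V^2 = 1.0^2 = 1.0 V^2
Step 2: P = C*V^2*f = 4.46e-12 F * 1.0 * 1.7e9 Hz
Step 3: P = 7.582e-03 W
Step 4: P = 7.582 mW

7.582


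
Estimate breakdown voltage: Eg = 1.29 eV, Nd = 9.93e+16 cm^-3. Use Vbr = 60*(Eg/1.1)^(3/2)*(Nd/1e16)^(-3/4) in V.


Step 1: Eg/1.1 = 1.29/1.1 = 1.172727
Step 2: (Eg/1.1)^1.5 = 1.172727^1.5 = 1.269976
Step 3: (Nd/1e16)^(-0.75) = (9.93)^(-0.75) = 0.178767
Step 4: Vbr = 60 * 1.269976 * 0.178767 = 13.6 V

13.6


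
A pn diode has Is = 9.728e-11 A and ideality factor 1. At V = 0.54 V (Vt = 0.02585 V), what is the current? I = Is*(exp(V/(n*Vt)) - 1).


Step 1: V/(n*Vt) = 0.54/(1*0.02585) = 20.8897
Step 2: exp(20.8897) = 1.1811e+09
Step 3: I = 9.728e-11 * (1.1811e+09 - 1) = 1.15e-01 A

1.15e-01


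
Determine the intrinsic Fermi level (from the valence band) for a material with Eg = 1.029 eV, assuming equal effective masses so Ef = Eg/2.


Step 1: For an intrinsic semiconductor, the Fermi level sits at midgap.
Step 2: Ef = Eg / 2 = 1.029 / 2 = 0.5145 eV

0.5145


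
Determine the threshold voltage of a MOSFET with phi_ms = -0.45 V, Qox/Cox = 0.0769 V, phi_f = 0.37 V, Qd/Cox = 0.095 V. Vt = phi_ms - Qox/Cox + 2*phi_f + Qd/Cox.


Step 1: Vt = phi_ms - Qox/Cox + 2*phi_f + Qd/Cox
Step 2: Vt = -0.45 - 0.0769 + 2*0.37 + 0.095
Step 3: Vt = -0.45 - 0.0769 + 0.74 + 0.095
Step 4: Vt = 0.3081 V

0.3081


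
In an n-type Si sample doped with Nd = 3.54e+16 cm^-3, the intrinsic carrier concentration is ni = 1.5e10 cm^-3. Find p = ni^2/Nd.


Step 1: Since Nd >> ni, n ≈ Nd = 3.54e+16 cm^-3
Step 2: p = ni^2 / n = (1.5e10)^2 / 3.54e+16
Step 3: p = 2.25e20 / 3.54e+16 = 6.36e+03 cm^-3

6.36e+03


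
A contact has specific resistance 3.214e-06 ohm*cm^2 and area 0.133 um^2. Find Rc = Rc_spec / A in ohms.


Step 1: Convert area to cm^2: 0.133 um^2 = 1.3300e-09 cm^2
Step 2: Rc = Rc_spec / A = 3.214e-06 / 1.3300e-09
Step 3: Rc = 2.42e+03 ohms

2.42e+03


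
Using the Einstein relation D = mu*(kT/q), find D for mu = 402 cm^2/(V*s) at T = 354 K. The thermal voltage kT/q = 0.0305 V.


Step 1: D = mu * (kT/q)
Step 2: D = 402 * 0.0305
Step 3: D = 12.26 cm^2/s

12.26


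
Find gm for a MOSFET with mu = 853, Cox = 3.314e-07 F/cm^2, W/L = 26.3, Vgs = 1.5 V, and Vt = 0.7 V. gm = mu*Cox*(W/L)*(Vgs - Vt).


Step 1: Vov = Vgs - Vt = 1.5 - 0.7 = 0.8 V
Step 2: gm = mu * Cox * (W/L) * Vov
Step 3: gm = 853 * 3.314e-07 * 26.3 * 0.8 = 5.95e-03 S

5.95e-03


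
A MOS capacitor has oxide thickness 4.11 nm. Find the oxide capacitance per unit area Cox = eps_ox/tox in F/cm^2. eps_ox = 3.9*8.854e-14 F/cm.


Step 1: eps_ox = 3.9 * 8.854e-14 = 3.45306e-13 F/cm
Step 2: tox in cm = 4.11 nm * 1e-7 = 4.1100e-07 cm
Step 3: Cox = 3.45306e-13 / 4.1100e-07 = 8.40e-07 F/cm^2

8.40e-07


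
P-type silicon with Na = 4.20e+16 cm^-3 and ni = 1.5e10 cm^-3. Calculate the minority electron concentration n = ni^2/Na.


Step 1: Majority hole concentration p ≈ Na = 4.20e+16 cm^-3
Step 2: n = ni^2 / Na = (1.5e10)^2 / 4.20e+16
Step 3: n = 5.36e+03 cm^-3

5.36e+03


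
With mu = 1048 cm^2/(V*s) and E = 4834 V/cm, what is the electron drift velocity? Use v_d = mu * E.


Step 1: v_d = mu * E
Step 2: v_d = 1048 * 4834 = 5066032
Step 3: v_d = 5.07e+06 cm/s

5.07e+06


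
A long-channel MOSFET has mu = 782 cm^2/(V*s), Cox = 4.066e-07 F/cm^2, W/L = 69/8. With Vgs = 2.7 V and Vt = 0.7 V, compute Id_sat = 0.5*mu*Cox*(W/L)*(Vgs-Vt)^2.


Step 1: Overdrive voltage Vov = Vgs - Vt = 2.7 - 0.7 = 2.0 V
Step 2: W/L = 69/8 = 8.625
Step 3: Id = 0.5 * 782 * 4.066e-07 * 8.625 * 2.0^2
Step 4: Id = 5.48e-03 A

5.48e-03


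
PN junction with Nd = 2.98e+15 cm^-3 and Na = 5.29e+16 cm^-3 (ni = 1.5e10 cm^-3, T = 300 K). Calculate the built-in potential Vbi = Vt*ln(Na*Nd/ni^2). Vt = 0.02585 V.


Step 1: Compute Na*Nd/ni^2 = 5.29e+16 * 2.98e+15 / (1.5e10)^2 = 7.0063e+11
Step 2: ln(7.0063e+11) = 27.2752
Step 3: Vbi = 0.02585 * 27.2752 = 0.705 V

0.705


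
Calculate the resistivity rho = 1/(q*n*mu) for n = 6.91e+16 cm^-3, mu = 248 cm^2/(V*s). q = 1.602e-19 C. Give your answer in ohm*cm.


Step 1: sigma = q * n * mu = 1.602e-19 * 6.91e+16 * 248 = 2.74532e+00 S/cm
Step 2: rho = 1 / sigma = 1 / 2.74532e+00 = 0.3643 ohm*cm

0.3643


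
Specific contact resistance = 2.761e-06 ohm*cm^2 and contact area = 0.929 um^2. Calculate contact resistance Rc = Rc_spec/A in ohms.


Step 1: Convert area to cm^2: 0.929 um^2 = 9.2900e-09 cm^2
Step 2: Rc = Rc_spec / A = 2.761e-06 / 9.2900e-09
Step 3: Rc = 2.97e+02 ohms

2.97e+02


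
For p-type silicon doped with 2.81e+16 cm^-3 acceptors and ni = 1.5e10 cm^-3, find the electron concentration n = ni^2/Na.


Step 1: Majority hole concentration p ≈ Na = 2.81e+16 cm^-3
Step 2: n = ni^2 / Na = (1.5e10)^2 / 2.81e+16
Step 3: n = 8.01e+03 cm^-3

8.01e+03


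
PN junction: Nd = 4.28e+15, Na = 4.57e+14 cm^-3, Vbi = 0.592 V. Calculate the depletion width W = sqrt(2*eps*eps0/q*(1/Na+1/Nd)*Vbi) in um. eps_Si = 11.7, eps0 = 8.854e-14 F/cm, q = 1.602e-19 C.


Step 1: 1/Na + 1/Nd = 1/4.57e+14 + 1/4.28e+15 = 2.42183e-15
Step 2: 2*eps*eps0/q = 2*11.7*8.854e-14/1.602e-19 = 1.293281e+07
Step 3: W^2 = 1.293281e+07 * 2.42183e-15 * 0.592 = 1.85421e-08
Step 4: W = sqrt(1.85421e-08) = 1.362e-04 cm = 1.362 um

1.362


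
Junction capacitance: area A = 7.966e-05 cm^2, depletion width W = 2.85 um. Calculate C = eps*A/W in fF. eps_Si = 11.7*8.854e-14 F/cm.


Step 1: eps_Si = 11.7 * 8.854e-14 = 1.035918e-12 F/cm
Step 2: W in cm = 2.85 * 1e-4 = 2.85e-04 cm
Step 3: C = 1.035918e-12 * 7.966e-05 / 2.85e-04 = 2.895482e-13 F
Step 4: C = 289.55 fF

289.55


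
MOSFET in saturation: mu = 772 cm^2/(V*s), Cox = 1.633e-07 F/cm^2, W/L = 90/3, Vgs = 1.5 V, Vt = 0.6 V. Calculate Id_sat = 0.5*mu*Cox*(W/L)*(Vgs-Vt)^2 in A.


Step 1: Overdrive voltage Vov = Vgs - Vt = 1.5 - 0.6 = 0.9 V
Step 2: W/L = 90/3 = 30
Step 3: Id = 0.5 * 772 * 1.633e-07 * 30 * 0.9^2
Step 4: Id = 1.53e-03 A

1.53e-03


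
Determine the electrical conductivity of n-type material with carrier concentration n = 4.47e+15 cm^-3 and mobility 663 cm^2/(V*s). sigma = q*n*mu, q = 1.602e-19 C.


Step 1: sigma = q * n * mu
Step 2: sigma = 1.602e-19 * 4.47e+15 * 663
Step 3: sigma = 4.748e-01 S/cm

4.748e-01


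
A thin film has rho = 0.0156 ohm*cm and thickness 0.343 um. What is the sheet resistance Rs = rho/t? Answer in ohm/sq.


Step 1: Convert thickness to cm: t = 0.343 um = 3.4300e-05 cm
Step 2: Rs = rho / t = 0.0156 / 3.4300e-05
Step 3: Rs = 454.8 ohm/sq

454.8


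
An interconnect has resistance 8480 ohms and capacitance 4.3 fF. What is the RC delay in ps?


Step 1: tau = R * C
Step 2: tau = 8480 * 4.3 fF = 8480 * 4.3e-15 F
Step 3: tau = 3.6464e-11 s = 36.464 ps

36.464


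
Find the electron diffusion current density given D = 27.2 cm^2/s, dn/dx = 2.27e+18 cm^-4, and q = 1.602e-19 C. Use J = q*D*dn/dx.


Step 1: J = q * D * (dn/dx)
Step 2: J = 1.602e-19 * 27.2 * 2.27e+18
Step 3: J = 9.89e+00 A/cm^2

9.89e+00


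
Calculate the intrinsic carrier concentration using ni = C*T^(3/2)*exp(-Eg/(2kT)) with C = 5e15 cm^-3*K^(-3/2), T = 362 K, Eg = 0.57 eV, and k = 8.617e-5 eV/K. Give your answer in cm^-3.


Step 1: Compute kT = 8.617e-5 * 362 = 0.03119354 eV
Step 2: Exponent = -Eg/(2kT) = -0.57/(2*0.03119354) = -9.13651
Step 3: T^(3/2) = 362^1.5 = 6887.52
Step 4: ni = 5e15 * 6887.52 * exp(-9.13651) = 3.71e+15 cm^-3

3.71e+15


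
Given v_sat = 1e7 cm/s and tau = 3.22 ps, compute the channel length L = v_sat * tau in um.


Step 1: tau in seconds = 3.22 ps * 1e-12 = 3.2200e-12 s
Step 2: L = v_sat * tau = 1e7 * 3.2200e-12 = 3.2200e-05 cm
Step 3: L in um = 3.2200e-05 * 1e4 = 0.322 um

0.322


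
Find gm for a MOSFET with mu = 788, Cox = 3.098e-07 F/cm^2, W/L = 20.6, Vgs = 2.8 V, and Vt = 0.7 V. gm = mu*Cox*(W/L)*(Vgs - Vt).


Step 1: Vov = Vgs - Vt = 2.8 - 0.7 = 2.1 V
Step 2: gm = mu * Cox * (W/L) * Vov
Step 3: gm = 788 * 3.098e-07 * 20.6 * 2.1 = 1.06e-02 S

1.06e-02


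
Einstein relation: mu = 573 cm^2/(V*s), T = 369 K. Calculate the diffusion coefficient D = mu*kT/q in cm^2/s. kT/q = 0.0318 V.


Step 1: D = mu * (kT/q)
Step 2: D = 573 * 0.0318
Step 3: D = 18.22 cm^2/s

18.22


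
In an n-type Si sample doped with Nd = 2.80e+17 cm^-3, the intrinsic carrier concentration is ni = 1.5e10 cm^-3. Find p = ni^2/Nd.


Step 1: Since Nd >> ni, n ≈ Nd = 2.80e+17 cm^-3
Step 2: p = ni^2 / n = (1.5e10)^2 / 2.80e+17
Step 3: p = 2.25e20 / 2.80e+17 = 8.04e+02 cm^-3

8.04e+02


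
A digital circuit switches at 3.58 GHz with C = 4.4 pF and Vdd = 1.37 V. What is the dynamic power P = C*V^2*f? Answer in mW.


Step 1: V^2 = 1.37^2 = 1.8769 V^2
Step 2: P = C*V^2*f = 4.4e-12 F * 1.8769 * 3.58e9 Hz
Step 3: P = 2.95649288e-02 W
Step 4: P = 29.565 mW

29.565


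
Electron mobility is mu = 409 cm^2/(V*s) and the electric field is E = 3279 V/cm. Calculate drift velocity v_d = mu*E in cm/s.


Step 1: v_d = mu * E
Step 2: v_d = 409 * 3279 = 1341111
Step 3: v_d = 1.34e+06 cm/s

1.34e+06


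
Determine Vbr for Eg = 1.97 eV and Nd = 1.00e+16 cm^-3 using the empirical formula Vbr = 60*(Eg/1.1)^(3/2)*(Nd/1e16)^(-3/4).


Step 1: Eg/1.1 = 1.97/1.1 = 1.790909
Step 2: (Eg/1.1)^1.5 = 1.790909^1.5 = 2.396681
Step 3: (Nd/1e16)^(-0.75) = (1.0)^(-0.75) = 1.000000
Step 4: Vbr = 60 * 2.396681 * 1.000000 = 143.8 V

143.8


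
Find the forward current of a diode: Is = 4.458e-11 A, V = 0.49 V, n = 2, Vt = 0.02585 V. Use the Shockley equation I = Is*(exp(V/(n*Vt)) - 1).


Step 1: V/(n*Vt) = 0.49/(2*0.02585) = 9.4778
Step 2: exp(9.4778) = 1.3066e+04
Step 3: I = 4.458e-11 * (1.3066e+04 - 1) = 5.82e-07 A

5.82e-07


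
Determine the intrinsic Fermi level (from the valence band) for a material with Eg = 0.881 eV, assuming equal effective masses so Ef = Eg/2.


Step 1: For an intrinsic semiconductor, the Fermi level sits at midgap.
Step 2: Ef = Eg / 2 = 0.881 / 2 = 0.4405 eV

0.4405


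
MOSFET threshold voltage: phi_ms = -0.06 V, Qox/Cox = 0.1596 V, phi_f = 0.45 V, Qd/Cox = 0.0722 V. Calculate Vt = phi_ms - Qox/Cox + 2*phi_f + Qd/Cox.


Step 1: Vt = phi_ms - Qox/Cox + 2*phi_f + Qd/Cox
Step 2: Vt = -0.06 - 0.1596 + 2*0.45 + 0.0722
Step 3: Vt = -0.06 - 0.1596 + 0.9 + 0.0722
Step 4: Vt = 0.7526 V

0.7526


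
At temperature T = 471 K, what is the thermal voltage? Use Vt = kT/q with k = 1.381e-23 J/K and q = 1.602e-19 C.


Step 1: kT = 1.381e-23 * 471 = 6.50451e-21 J
Step 2: Vt = kT/q = 6.50451e-21 / 1.602e-19
Step 3: Vt = 0.0406 V

0.0406


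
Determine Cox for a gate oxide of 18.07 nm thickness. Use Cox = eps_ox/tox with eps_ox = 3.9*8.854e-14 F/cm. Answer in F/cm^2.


Step 1: eps_ox = 3.9 * 8.854e-14 = 3.45306e-13 F/cm
Step 2: tox in cm = 18.07 nm * 1e-7 = 1.8070e-06 cm
Step 3: Cox = 3.45306e-13 / 1.8070e-06 = 1.91e-07 F/cm^2

1.91e-07


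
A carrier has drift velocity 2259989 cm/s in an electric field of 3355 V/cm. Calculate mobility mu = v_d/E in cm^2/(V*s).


Step 1: mu = v_d / E
Step 2: mu = 2259989 / 3355
Step 3: mu = 673.62 cm^2/(V*s)

673.62


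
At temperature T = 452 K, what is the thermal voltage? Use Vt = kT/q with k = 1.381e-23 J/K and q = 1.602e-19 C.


Step 1: kT = 1.381e-23 * 452 = 6.24212e-21 J
Step 2: Vt = kT/q = 6.24212e-21 / 1.602e-19
Step 3: Vt = 0.03896 V

0.03896


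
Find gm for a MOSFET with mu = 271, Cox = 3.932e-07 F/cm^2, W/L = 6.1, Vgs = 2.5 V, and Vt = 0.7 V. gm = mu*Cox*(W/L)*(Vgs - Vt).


Step 1: Vov = Vgs - Vt = 2.5 - 0.7 = 1.8 V
Step 2: gm = mu * Cox * (W/L) * Vov
Step 3: gm = 271 * 3.932e-07 * 6.1 * 1.8 = 1.17e-03 S

1.17e-03


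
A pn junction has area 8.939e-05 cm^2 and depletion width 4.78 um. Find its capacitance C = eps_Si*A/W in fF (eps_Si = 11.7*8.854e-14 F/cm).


Step 1: eps_Si = 11.7 * 8.854e-14 = 1.035918e-12 F/cm
Step 2: W in cm = 4.78 * 1e-4 = 4.78e-04 cm
Step 3: C = 1.035918e-12 * 8.939e-05 / 4.78e-04 = 1.937253e-13 F
Step 4: C = 193.73 fF

193.73


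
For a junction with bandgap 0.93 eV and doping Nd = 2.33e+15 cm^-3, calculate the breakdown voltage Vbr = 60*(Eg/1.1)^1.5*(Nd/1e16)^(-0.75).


Step 1: Eg/1.1 = 0.93/1.1 = 0.845455
Step 2: (Eg/1.1)^1.5 = 0.845455^1.5 = 0.777384
Step 3: (Nd/1e16)^(-0.75) = (0.233)^(-0.75) = 2.981831
Step 4: Vbr = 60 * 0.777384 * 2.981831 = 139.1 V

139.1


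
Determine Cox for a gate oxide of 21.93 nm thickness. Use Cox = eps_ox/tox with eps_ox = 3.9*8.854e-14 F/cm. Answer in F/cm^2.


Step 1: eps_ox = 3.9 * 8.854e-14 = 3.45306e-13 F/cm
Step 2: tox in cm = 21.93 nm * 1e-7 = 2.1930e-06 cm
Step 3: Cox = 3.45306e-13 / 2.1930e-06 = 1.57e-07 F/cm^2

1.57e-07


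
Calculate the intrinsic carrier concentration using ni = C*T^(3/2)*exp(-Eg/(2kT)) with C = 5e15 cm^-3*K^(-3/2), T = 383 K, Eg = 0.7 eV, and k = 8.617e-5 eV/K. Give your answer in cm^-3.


Step 1: Compute kT = 8.617e-5 * 383 = 0.03300311 eV
Step 2: Exponent = -Eg/(2kT) = -0.7/(2*0.03300311) = -10.60506
Step 3: T^(3/2) = 383^1.5 = 7495.46
Step 4: ni = 5e15 * 7495.46 * exp(-10.60506) = 9.29e+14 cm^-3

9.29e+14


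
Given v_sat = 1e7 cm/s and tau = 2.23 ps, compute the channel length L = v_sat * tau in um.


Step 1: tau in seconds = 2.23 ps * 1e-12 = 2.2300e-12 s
Step 2: L = v_sat * tau = 1e7 * 2.2300e-12 = 2.2300e-05 cm
Step 3: L in um = 2.2300e-05 * 1e4 = 0.223 um

0.223


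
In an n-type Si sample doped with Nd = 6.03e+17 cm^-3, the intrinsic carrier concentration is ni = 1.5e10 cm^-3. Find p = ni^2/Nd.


Step 1: Since Nd >> ni, n ≈ Nd = 6.03e+17 cm^-3
Step 2: p = ni^2 / n = (1.5e10)^2 / 6.03e+17
Step 3: p = 2.25e20 / 6.03e+17 = 3.73e+02 cm^-3

3.73e+02


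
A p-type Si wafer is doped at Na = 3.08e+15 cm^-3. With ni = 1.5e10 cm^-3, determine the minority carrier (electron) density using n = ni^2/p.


Step 1: Majority hole concentration p ≈ Na = 3.08e+15 cm^-3
Step 2: n = ni^2 / Na = (1.5e10)^2 / 3.08e+15
Step 3: n = 7.31e+04 cm^-3

7.31e+04


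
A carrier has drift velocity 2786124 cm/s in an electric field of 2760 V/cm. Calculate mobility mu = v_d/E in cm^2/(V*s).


Step 1: mu = v_d / E
Step 2: mu = 2786124 / 2760
Step 3: mu = 1009.47 cm^2/(V*s)

1009.47


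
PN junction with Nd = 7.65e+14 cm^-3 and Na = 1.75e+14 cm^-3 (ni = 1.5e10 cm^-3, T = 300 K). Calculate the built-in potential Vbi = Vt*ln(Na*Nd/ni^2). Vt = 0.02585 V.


Step 1: Compute Na*Nd/ni^2 = 1.75e+14 * 7.65e+14 / (1.5e10)^2 = 5.9500e+08
Step 2: ln(5.9500e+08) = 20.2041
Step 3: Vbi = 0.02585 * 20.2041 = 0.522 V

0.522


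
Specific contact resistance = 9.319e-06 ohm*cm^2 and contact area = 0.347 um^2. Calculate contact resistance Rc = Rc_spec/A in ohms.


Step 1: Convert area to cm^2: 0.347 um^2 = 3.4700e-09 cm^2
Step 2: Rc = Rc_spec / A = 9.319e-06 / 3.4700e-09
Step 3: Rc = 2.69e+03 ohms

2.69e+03


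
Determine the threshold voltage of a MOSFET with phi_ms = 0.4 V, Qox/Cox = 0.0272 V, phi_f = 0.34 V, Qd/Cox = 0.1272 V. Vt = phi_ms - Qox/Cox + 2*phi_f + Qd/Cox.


Step 1: Vt = phi_ms - Qox/Cox + 2*phi_f + Qd/Cox
Step 2: Vt = 0.4 - 0.0272 + 2*0.34 + 0.1272
Step 3: Vt = 0.4 - 0.0272 + 0.68 + 0.1272
Step 4: Vt = 1.18 V

1.18


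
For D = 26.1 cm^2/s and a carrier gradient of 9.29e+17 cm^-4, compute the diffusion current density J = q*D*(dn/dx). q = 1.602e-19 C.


Step 1: J = q * D * (dn/dx)
Step 2: J = 1.602e-19 * 26.1 * 9.29e+17
Step 3: J = 3.88e+00 A/cm^2

3.88e+00


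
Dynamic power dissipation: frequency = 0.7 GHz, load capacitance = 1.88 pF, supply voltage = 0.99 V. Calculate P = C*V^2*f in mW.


Step 1: V^2 = 0.99^2 = 0.9801 V^2
Step 2: P = C*V^2*f = 1.88e-12 F * 0.9801 * 0.7e9 Hz
Step 3: P = 1.2898116e-03 W
Step 4: P = 1.29 mW

1.29


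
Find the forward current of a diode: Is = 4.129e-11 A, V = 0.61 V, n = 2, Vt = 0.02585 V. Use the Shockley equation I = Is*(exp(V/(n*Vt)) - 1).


Step 1: V/(n*Vt) = 0.61/(2*0.02585) = 11.7988
Step 2: exp(11.7988) = 1.3309e+05
Step 3: I = 4.129e-11 * (1.3309e+05 - 1) = 5.50e-06 A

5.50e-06


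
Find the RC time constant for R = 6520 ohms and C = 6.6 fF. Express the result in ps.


Step 1: tau = R * C
Step 2: tau = 6520 * 6.6 fF = 6520 * 6.6e-15 F
Step 3: tau = 4.3032e-11 s = 43.032 ps

43.032


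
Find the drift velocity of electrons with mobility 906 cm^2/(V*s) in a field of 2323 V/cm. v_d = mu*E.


Step 1: v_d = mu * E
Step 2: v_d = 906 * 2323 = 2104638
Step 3: v_d = 2.10e+06 cm/s

2.10e+06


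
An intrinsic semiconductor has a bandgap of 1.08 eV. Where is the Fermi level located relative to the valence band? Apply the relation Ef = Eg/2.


Step 1: For an intrinsic semiconductor, the Fermi level sits at midgap.
Step 2: Ef = Eg / 2 = 1.08 / 2 = 0.54 eV

0.54


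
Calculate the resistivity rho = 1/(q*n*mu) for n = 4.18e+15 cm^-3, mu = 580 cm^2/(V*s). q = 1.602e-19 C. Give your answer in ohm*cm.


Step 1: sigma = q * n * mu = 1.602e-19 * 4.18e+15 * 580 = 3.88389e-01 S/cm
Step 2: rho = 1 / sigma = 1 / 3.88389e-01 = 2.575 ohm*cm

2.575


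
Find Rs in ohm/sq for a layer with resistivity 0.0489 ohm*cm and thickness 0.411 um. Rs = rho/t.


Step 1: Convert thickness to cm: t = 0.411 um = 4.1100e-05 cm
Step 2: Rs = rho / t = 0.0489 / 4.1100e-05
Step 3: Rs = 1189.8 ohm/sq

1189.8


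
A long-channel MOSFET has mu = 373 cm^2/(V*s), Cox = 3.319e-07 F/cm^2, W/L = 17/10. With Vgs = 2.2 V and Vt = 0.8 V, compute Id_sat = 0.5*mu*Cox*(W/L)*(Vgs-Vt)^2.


Step 1: Overdrive voltage Vov = Vgs - Vt = 2.2 - 0.8 = 1.4 V
Step 2: W/L = 17/10 = 1.7
Step 3: Id = 0.5 * 373 * 3.319e-07 * 1.7 * 1.4^2
Step 4: Id = 2.06e-04 A

2.06e-04


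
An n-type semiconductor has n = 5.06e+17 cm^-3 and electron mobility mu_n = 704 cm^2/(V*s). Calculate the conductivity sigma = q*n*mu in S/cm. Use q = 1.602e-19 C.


Step 1: sigma = q * n * mu
Step 2: sigma = 1.602e-19 * 5.06e+17 * 704
Step 3: sigma = 5.707e+01 S/cm

5.707e+01


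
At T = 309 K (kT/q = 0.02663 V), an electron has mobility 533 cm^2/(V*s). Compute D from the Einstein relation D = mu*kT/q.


Step 1: D = mu * (kT/q)
Step 2: D = 533 * 0.02663
Step 3: D = 14.19 cm^2/s

14.19


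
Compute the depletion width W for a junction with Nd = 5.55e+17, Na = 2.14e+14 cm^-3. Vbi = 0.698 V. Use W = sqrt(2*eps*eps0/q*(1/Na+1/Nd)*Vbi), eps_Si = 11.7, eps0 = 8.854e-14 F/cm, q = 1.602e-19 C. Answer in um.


Step 1: 1/Na + 1/Nd = 1/2.14e+14 + 1/5.55e+17 = 4.67470e-15
Step 2: 2*eps*eps0/q = 2*11.7*8.854e-14/1.602e-19 = 1.293281e+07
Step 3: W^2 = 1.293281e+07 * 4.67470e-15 * 0.698 = 4.21990e-08
Step 4: W = sqrt(4.21990e-08) = 2.054e-04 cm = 2.054 um

2.054


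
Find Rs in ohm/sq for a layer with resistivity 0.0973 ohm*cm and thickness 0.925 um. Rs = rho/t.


Step 1: Convert thickness to cm: t = 0.925 um = 9.2500e-05 cm
Step 2: Rs = rho / t = 0.0973 / 9.2500e-05
Step 3: Rs = 1051.9 ohm/sq

1051.9


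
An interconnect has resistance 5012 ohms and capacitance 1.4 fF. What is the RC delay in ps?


Step 1: tau = R * C
Step 2: tau = 5012 * 1.4 fF = 5012 * 1.4e-15 F
Step 3: tau = 7.0168e-12 s = 7.0168 ps

7.0168


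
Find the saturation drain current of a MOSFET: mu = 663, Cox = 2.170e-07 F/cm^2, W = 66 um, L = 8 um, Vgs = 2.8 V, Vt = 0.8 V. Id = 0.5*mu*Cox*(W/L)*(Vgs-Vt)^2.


Step 1: Overdrive voltage Vov = Vgs - Vt = 2.8 - 0.8 = 2.0 V
Step 2: W/L = 66/8 = 8.25
Step 3: Id = 0.5 * 663 * 2.170e-07 * 8.25 * 2.0^2
Step 4: Id = 2.37e-03 A

2.37e-03


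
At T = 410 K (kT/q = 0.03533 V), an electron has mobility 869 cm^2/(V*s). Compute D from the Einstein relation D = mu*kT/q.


Step 1: D = mu * (kT/q)
Step 2: D = 869 * 0.03533
Step 3: D = 30.7 cm^2/s

30.7


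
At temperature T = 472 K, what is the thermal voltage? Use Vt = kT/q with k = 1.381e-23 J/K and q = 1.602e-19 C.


Step 1: kT = 1.381e-23 * 472 = 6.51832e-21 J
Step 2: Vt = kT/q = 6.51832e-21 / 1.602e-19
Step 3: Vt = 0.04069 V

0.04069


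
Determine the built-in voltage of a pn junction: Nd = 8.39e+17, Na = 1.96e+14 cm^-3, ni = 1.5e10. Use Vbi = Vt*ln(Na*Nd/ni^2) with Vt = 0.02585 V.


Step 1: Compute Na*Nd/ni^2 = 1.96e+14 * 8.39e+17 / (1.5e10)^2 = 7.3086e+11
Step 2: ln(7.3086e+11) = 27.3175
Step 3: Vbi = 0.02585 * 27.3175 = 0.706 V

0.706


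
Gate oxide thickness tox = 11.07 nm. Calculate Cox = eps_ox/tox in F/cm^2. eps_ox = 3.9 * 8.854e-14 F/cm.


Step 1: eps_ox = 3.9 * 8.854e-14 = 3.45306e-13 F/cm
Step 2: tox in cm = 11.07 nm * 1e-7 = 1.1070e-06 cm
Step 3: Cox = 3.45306e-13 / 1.1070e-06 = 3.12e-07 F/cm^2

3.12e-07


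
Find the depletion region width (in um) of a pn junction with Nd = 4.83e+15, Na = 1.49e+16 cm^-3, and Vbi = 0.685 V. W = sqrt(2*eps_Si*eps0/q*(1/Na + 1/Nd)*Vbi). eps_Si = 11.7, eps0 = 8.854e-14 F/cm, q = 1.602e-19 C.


Step 1: 1/Na + 1/Nd = 1/1.49e+16 + 1/4.83e+15 = 2.74153e-16
Step 2: 2*eps*eps0/q = 2*11.7*8.854e-14/1.602e-19 = 1.293281e+07
Step 3: W^2 = 1.293281e+07 * 2.74153e-16 * 0.685 = 2.42871e-09
Step 4: W = sqrt(2.42871e-09) = 4.928e-05 cm = 0.4928 um

0.4928


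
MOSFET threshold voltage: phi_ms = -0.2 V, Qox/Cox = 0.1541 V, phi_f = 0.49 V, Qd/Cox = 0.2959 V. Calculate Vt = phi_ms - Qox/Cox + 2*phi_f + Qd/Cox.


Step 1: Vt = phi_ms - Qox/Cox + 2*phi_f + Qd/Cox
Step 2: Vt = -0.2 - 0.1541 + 2*0.49 + 0.2959
Step 3: Vt = -0.2 - 0.1541 + 0.98 + 0.2959
Step 4: Vt = 0.9218 V

0.9218


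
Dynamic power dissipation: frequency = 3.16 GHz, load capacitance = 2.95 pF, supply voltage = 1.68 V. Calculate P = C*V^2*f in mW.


Step 1: V^2 = 1.68^2 = 2.8224 V^2
Step 2: P = C*V^2*f = 2.95e-12 F * 2.8224 * 3.16e9 Hz
Step 3: P = 2.63104128e-02 W
Step 4: P = 26.31 mW

26.31


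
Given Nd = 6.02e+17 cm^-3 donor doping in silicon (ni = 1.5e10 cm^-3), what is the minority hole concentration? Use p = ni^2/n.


Step 1: Since Nd >> ni, n ≈ Nd = 6.02e+17 cm^-3
Step 2: p = ni^2 / n = (1.5e10)^2 / 6.02e+17
Step 3: p = 2.25e20 / 6.02e+17 = 3.74e+02 cm^-3

3.74e+02


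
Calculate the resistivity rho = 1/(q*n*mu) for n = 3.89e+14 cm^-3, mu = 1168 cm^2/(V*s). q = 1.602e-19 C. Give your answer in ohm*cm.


Step 1: sigma = q * n * mu = 1.602e-19 * 3.89e+14 * 1168 = 7.27872e-02 S/cm
Step 2: rho = 1 / sigma = 1 / 7.27872e-02 = 13.74 ohm*cm

13.74


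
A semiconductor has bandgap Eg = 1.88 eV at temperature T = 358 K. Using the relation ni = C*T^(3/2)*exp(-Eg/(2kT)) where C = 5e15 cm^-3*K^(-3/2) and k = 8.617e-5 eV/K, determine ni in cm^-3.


Step 1: Compute kT = 8.617e-5 * 358 = 0.03084886 eV
Step 2: Exponent = -Eg/(2kT) = -1.88/(2*0.03084886) = -30.47114
Step 3: T^(3/2) = 358^1.5 = 6773.68
Step 4: ni = 5e15 * 6773.68 * exp(-30.47114) = 1.98e+06 cm^-3

1.98e+06


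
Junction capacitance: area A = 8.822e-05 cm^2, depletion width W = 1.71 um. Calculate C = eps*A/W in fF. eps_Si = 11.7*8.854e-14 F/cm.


Step 1: eps_Si = 11.7 * 8.854e-14 = 1.035918e-12 F/cm
Step 2: W in cm = 1.71 * 1e-4 = 1.71e-04 cm
Step 3: C = 1.035918e-12 * 8.822e-05 / 1.71e-04 = 5.344368e-13 F
Step 4: C = 534.44 fF

534.44


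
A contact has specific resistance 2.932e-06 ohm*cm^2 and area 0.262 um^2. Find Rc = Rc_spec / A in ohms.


Step 1: Convert area to cm^2: 0.262 um^2 = 2.6200e-09 cm^2
Step 2: Rc = Rc_spec / A = 2.932e-06 / 2.6200e-09
Step 3: Rc = 1.12e+03 ohms

1.12e+03


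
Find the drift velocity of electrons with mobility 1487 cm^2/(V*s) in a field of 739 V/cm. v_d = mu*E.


Step 1: v_d = mu * E
Step 2: v_d = 1487 * 739 = 1098893
Step 3: v_d = 1.10e+06 cm/s

1.10e+06


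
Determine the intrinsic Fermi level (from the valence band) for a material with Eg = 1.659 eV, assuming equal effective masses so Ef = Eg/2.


Step 1: For an intrinsic semiconductor, the Fermi level sits at midgap.
Step 2: Ef = Eg / 2 = 1.659 / 2 = 0.8295 eV

0.8295


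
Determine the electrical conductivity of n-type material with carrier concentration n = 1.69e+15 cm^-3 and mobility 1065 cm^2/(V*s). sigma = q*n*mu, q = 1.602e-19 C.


Step 1: sigma = q * n * mu
Step 2: sigma = 1.602e-19 * 1.69e+15 * 1065
Step 3: sigma = 2.883e-01 S/cm

2.883e-01


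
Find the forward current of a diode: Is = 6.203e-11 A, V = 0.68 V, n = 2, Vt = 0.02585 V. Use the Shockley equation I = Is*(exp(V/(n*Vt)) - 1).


Step 1: V/(n*Vt) = 0.68/(2*0.02585) = 13.1528
Step 2: exp(13.1528) = 5.1545e+05
Step 3: I = 6.203e-11 * (5.1545e+05 - 1) = 3.20e-05 A

3.20e-05


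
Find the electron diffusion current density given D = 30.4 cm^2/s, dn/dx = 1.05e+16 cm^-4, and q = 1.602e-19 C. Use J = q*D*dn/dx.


Step 1: J = q * D * (dn/dx)
Step 2: J = 1.602e-19 * 30.4 * 1.05e+16
Step 3: J = 5.11e-02 A/cm^2

5.11e-02


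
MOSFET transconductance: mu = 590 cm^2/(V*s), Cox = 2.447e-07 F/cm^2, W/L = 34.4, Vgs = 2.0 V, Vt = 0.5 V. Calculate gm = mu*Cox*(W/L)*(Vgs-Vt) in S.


Step 1: Vov = Vgs - Vt = 2.0 - 0.5 = 1.5 V
Step 2: gm = mu * Cox * (W/L) * Vov
Step 3: gm = 590 * 2.447e-07 * 34.4 * 1.5 = 7.45e-03 S

7.45e-03


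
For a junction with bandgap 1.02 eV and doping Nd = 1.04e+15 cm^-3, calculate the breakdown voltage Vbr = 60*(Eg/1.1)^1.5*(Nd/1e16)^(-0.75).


Step 1: Eg/1.1 = 1.02/1.1 = 0.927273
Step 2: (Eg/1.1)^1.5 = 0.927273^1.5 = 0.892918
Step 3: (Nd/1e16)^(-0.75) = (0.104)^(-0.75) = 5.460407
Step 4: Vbr = 60 * 0.892918 * 5.460407 = 292.5 V

292.5


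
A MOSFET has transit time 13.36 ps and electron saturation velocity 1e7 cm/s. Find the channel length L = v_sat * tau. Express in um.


Step 1: tau in seconds = 13.36 ps * 1e-12 = 1.3360e-11 s
Step 2: L = v_sat * tau = 1e7 * 1.3360e-11 = 1.3360e-04 cm
Step 3: L in um = 1.3360e-04 * 1e4 = 1.336 um

1.336


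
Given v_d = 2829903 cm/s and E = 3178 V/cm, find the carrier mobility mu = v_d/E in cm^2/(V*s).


Step 1: mu = v_d / E
Step 2: mu = 2829903 / 3178
Step 3: mu = 890.47 cm^2/(V*s)

890.47


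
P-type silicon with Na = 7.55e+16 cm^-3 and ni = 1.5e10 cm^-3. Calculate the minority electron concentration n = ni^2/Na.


Step 1: Majority hole concentration p ≈ Na = 7.55e+16 cm^-3
Step 2: n = ni^2 / Na = (1.5e10)^2 / 7.55e+16
Step 3: n = 2.98e+03 cm^-3

2.98e+03


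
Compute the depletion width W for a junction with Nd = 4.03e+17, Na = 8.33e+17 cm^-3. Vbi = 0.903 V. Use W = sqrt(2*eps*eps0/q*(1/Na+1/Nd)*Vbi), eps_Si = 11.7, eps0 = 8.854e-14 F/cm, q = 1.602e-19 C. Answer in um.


Step 1: 1/Na + 1/Nd = 1/8.33e+17 + 1/4.03e+17 = 3.68187e-18
Step 2: 2*eps*eps0/q = 2*11.7*8.854e-14/1.602e-19 = 1.293281e+07
Step 3: W^2 = 1.293281e+07 * 3.68187e-18 * 0.903 = 4.29981e-11
Step 4: W = sqrt(4.29981e-11) = 6.557e-06 cm = 0.06557 um

0.06557
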